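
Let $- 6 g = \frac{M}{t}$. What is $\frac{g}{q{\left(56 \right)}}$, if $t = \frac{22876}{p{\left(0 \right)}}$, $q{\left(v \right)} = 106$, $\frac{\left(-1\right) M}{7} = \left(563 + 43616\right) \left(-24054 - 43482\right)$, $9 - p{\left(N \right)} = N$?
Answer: $- \frac{559438677}{43301} \approx -12920.0$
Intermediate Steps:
$p{\left(N \right)} = 9 - N$
$M = 20885710608$ ($M = - 7 \left(563 + 43616\right) \left(-24054 - 43482\right) = - 7 \cdot 44179 \left(-67536\right) = \left(-7\right) \left(-2983672944\right) = 20885710608$)
$t = \frac{22876}{9}$ ($t = \frac{22876}{9 - 0} = \frac{22876}{9 + 0} = \frac{22876}{9} \approx 2541.8$)
$g = - \frac{1118877354}{817}$ ($g = - \frac{20885710608 \frac{1}{\frac{22876}{9}}}{6} = - \frac{20885710608 \cdot \frac{9}{22876}}{6} = \left(- \frac{1}{6}\right) \frac{6713264124}{817} = - \frac{1118877354}{817} \approx -1.3695 \cdot 10^{6}$)
$\frac{g}{q{\left(56 \right)}} = - \frac{1118877354}{817 \cdot 106} = \left(- \frac{1118877354}{817}\right) \frac{1}{106} = - \frac{559438677}{43301}$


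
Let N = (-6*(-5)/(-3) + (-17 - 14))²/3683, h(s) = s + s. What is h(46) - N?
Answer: 337155/3683 ≈ 91.544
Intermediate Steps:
h(s) = 2*s
N = 1681/3683 (N = (30*(-⅓) - 31)²*(1/3683) = (-10 - 31)²*(1/3683) = (-41)²*(1/3683) = 1681*(1/3683) = 1681/3683 ≈ 0.45642)
h(46) - N = 2*46 - 1*1681/3683 = 92 - 1681/3683 = 337155/3683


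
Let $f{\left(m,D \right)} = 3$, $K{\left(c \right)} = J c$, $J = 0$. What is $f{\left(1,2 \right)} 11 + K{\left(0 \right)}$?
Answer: $33$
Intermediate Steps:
$K{\left(c \right)} = 0$ ($K{\left(c \right)} = 0 c = 0$)
$f{\left(1,2 \right)} 11 + K{\left(0 \right)} = 3 \cdot 11 + 0 = 33 + 0 = 33$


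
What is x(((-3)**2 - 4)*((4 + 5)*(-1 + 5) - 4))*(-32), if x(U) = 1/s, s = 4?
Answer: -8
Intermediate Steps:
x(U) = 1/4
x(((-3)**2 - 4)*((4 + 5)*(-1 + 5) - 4))*(-32) = (1/4)*(-32) = -8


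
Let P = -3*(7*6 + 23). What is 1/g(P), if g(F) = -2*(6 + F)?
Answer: 1/378 ≈ 0.0026455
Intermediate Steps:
P = -195 (P = -3*(42 + 23) = -3*65 = -195)
g(F) = -12 - 2*F
1/g(P) = 1/(-12 - 2*(-195)) = 1/(-12 + 390) = 1/378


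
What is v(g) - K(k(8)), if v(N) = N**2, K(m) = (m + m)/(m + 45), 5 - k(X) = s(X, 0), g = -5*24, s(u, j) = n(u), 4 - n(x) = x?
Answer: 43199/3 ≈ 14400.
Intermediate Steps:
n(x) = 4 - x
s(u, j) = 4 - u
g = -120
k(X) = 1 + X (k(X) = 5 - (4 - X) = 5 + (-4 + X) = 1 + X)
K(m) = 2*m/(45 + m) (K(m) = (2*m)/(45 + m) = 2*m/(45 + m))
v(g) - K(k(8)) = (-120)**2 - 2*(1 + 8)/(45 + (1 + 8)) = 14400 - 2*9/(45 + 9) = 14400 - 2*9/54 = 14400 - 1*1/3 = 14400 - 1/3 = 43199/3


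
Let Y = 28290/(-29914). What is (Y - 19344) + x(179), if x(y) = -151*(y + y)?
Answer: -1097887859/14957 ≈ -73403.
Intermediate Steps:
x(y) = -302*y
Y = -14145/14957 (Y = 28290*(-1/29914) = -14145/14957 ≈ -0.94571)
(Y - 19344) + x(179) = (-14145/14957 - 19344) - 302*179 = -289342353/14957 - 54058 = -1097887859/14957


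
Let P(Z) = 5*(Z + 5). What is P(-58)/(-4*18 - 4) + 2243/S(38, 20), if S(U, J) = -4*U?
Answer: -1713/152 ≈ -11.270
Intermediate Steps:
P(Z) = 25 + 5*Z (P(Z) = 5*(5 + Z) = 25 + 5*Z)
P(-58)/(-4*18 - 4) + 2243/S(38, 20) = (25 + 5*(-58))/(-4*18 - 4) + 2243/((-4*38)) = (25 - 290)/(-72 - 4) + 2243/(-152) = -265/(-76) + 2243*(-1/152) = -265*(-1/76) - 2243/152 = 265/76 - 2243/152 = -1713/152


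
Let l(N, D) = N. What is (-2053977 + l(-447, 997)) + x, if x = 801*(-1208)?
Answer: -3022032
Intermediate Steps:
x = -967608
(-2053977 + l(-447, 997)) + x = (-2053977 - 447) - 967608 = -2054424 - 967608 = -3022032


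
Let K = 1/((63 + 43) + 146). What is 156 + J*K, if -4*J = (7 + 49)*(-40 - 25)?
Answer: 2873/18 ≈ 159.61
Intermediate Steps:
J = 910 (J = -(7 + 49)*(-40 - 25)/4 = -14*(-65) = -¼*(-3640) = 910)
K = 1/252 (K = 1/(106 + 146) = 1/252 ≈ 0.0039683)
156 + J*K = 156 + 910*(1/252) = 156 + 65/18 = 2873/18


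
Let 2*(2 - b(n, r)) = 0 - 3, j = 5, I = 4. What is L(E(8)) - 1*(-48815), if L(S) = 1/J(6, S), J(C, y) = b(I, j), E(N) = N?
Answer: 341707/7 ≈ 48815.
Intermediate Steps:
b(n, r) = 7/2 (b(n, r) = 2 - (0 - 3)/2 = 2 - ½*(-3) = 2 + 3/2 = 7/2)
J(C, y) = 7/2
L(S) = 2/7 (L(S) = 1/(7/2) = 2/7)
L(E(8)) - 1*(-48815) = 2/7 - 1*(-48815) = 2/7 + 48815 = 341707/7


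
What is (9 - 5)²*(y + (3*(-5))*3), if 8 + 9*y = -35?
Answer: -7168/9 ≈ -796.44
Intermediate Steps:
y = -43/9 (y = -8/9 + (⅑)*(-35) = -8/9 - 35/9 = -43/9 ≈ -4.7778)
(9 - 5)²*(y + (3*(-5))*3) = (9 - 5)²*(-43/9 + (3*(-5))*3) = 4²*(-43/9 - 15*3) = 16*(-43/9 - 45) = 16*(-448/9) = -7168/9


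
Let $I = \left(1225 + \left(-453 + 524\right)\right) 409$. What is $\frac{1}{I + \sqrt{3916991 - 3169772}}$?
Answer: $\frac{176688}{93655698959} - \frac{\sqrt{747219}}{280967096877} \approx 1.8835 \cdot 10^{-6}$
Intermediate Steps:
$I = 530064$ ($I = \left(1225 + 71\right) 409 = 1296 \cdot 409 = 530064$)
$\frac{1}{I + \sqrt{3916991 - 3169772}} = \frac{1}{530064 + \sqrt{3916991 - 3169772}} = \frac{1}{530064 + \sqrt{747219}}$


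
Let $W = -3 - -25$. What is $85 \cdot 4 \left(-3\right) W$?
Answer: $-22440$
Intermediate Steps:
$W = 22$ ($W = -3 + 25 = 22$)
$85 \cdot 4 \left(-3\right) W = 85 \cdot 4 \left(-3\right) 22 = 85 \left(-12\right) 22 = \left(-1020\right) 22 = -22440$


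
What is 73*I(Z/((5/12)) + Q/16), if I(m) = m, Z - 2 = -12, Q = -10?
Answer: -14381/8 ≈ -1797.6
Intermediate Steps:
Z = -10 (Z = 2 - 12 = -10)
73*I(Z/((5/12)) + Q/16) = 73*(-10/(5/12) - 10/16) = 73*(-10/(5*(1/12)) - 10*1/16) = 73*(-10/5/12 - 5/8) = 73*(-10*12/5 - 5/8) = 73*(-24 - 5/8) = 73*(-197/8) = -14381/8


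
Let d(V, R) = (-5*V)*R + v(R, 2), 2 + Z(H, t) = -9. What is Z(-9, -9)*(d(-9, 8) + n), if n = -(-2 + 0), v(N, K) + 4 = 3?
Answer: -3971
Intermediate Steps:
v(N, K) = -1 (v(N, K) = -4 + 3 = -1)
Z(H, t) = -11 (Z(H, t) = -2 - 9 = -11)
d(V, R) = -1 - 5*R*V (d(V, R) = (-5*V)*R - 1 = -5*R*V - 1 = -1 - 5*R*V)
n = 2 (n = -1*(-2) = 2)
Z(-9, -9)*(d(-9, 8) + n) = -11*((-1 - 5*8*(-9)) + 2) = -11*((-1 + 360) + 2) = -11*(359 + 2) = -11*361 = -3971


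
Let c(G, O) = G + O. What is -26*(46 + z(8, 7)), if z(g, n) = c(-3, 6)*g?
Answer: -1820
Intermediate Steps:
z(g, n) = 3*g (z(g, n) = (-3 + 6)*g = 3*g)
-26*(46 + z(8, 7)) = -26*(46 + 3*8) = -26*(46 + 24) = -26*70 = -1820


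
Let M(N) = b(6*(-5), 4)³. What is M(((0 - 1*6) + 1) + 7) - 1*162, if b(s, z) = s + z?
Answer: -17738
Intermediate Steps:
M(N) = -17576 (M(N) = (6*(-5) + 4)³ = (-30 + 4)³ = (-26)³ = -17576)
M(((0 - 1*6) + 1) + 7) - 1*162 = -17576 - 1*162 = -17576 - 162 = -17738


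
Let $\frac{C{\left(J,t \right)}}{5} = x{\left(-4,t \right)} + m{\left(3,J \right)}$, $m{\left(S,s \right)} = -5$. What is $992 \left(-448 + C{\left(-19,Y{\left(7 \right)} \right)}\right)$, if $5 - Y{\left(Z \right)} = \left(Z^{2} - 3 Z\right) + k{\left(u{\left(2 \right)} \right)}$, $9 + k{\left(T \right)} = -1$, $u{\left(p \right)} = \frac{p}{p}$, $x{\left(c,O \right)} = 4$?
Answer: $-449376$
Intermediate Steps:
$u{\left(p \right)} = 1$
$k{\left(T \right)} = -10$ ($k{\left(T \right)} = -9 - 1 = -10$)
$Y{\left(Z \right)} = 15 - Z^{2} + 3 Z$ ($Y{\left(Z \right)} = 5 - \left(\left(Z^{2} - 3 Z\right) - 10\right) = 5 - \left(-10 + Z^{2} - 3 Z\right) = 5 + \left(10 - Z^{2} + 3 Z\right) = 15 - Z^{2} + 3 Z$)
$C{\left(J,t \right)} = -5$ ($C{\left(J,t \right)} = 5 \left(4 - 5\right) = 5 \left(-1\right) = -5$)
$992 \left(-448 + C{\left(-19,Y{\left(7 \right)} \right)}\right) = 992 \left(-448 - 5\right) = 992 \left(-453\right) = -449376$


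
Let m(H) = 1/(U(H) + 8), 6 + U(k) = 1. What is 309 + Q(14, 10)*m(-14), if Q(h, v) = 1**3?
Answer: 928/3 ≈ 309.33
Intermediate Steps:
Q(h, v) = 1
U(k) = -5 (U(k) = -6 + 1 = -5)
m(H) = 1/3 (m(H) = 1/(-5 + 8) = 1/3)
309 + Q(14, 10)*m(-14) = 309 + 1*(1/3) = 309 + 1/3 = 928/3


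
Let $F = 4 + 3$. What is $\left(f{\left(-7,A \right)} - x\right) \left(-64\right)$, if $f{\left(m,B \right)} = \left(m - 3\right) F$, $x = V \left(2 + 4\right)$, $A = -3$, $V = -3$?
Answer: $3328$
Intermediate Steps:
$x = -18$ ($x = - 3 \left(2 + 4\right) = \left(-3\right) 6 = -18$)
$F = 7$
$f{\left(m,B \right)} = -21 + 7 m$ ($f{\left(m,B \right)} = \left(m - 3\right) 7 = \left(-3 + m\right) 7 = -21 + 7 m$)
$\left(f{\left(-7,A \right)} - x\right) \left(-64\right) = \left(\left(-21 + 7 \left(-7\right)\right) - -18\right) \left(-64\right) = \left(\left(-21 - 49\right) + 18\right) \left(-64\right) = \left(-70 + 18\right) \left(-64\right) = \left(-52\right) \left(-64\right) = 3328$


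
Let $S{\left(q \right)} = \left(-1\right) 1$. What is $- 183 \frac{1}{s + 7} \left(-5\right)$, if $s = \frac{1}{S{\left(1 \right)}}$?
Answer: $\frac{305}{2} \approx 152.5$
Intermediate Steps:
$S{\left(q \right)} = -1$
$s = -1$ ($s = \frac{1}{-1} = -1$)
$- 183 \frac{1}{s + 7} \left(-5\right) = - 183 \frac{1}{-1 + 7} \left(-5\right) = - 183 \cdot \frac{1}{6} \left(-5\right) = \left(-183\right) \left(- \frac{5}{6}\right) = \frac{305}{2}$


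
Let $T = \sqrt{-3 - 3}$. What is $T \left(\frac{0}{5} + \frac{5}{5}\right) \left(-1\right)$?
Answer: $- i \sqrt{6} \approx - 2.4495 i$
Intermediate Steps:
$T = i \sqrt{6}$ ($T = \sqrt{-6} = i \sqrt{6} \approx 2.4495 i$)
$T \left(\frac{0}{5} + \frac{5}{5}\right) \left(-1\right) = i \sqrt{6} \left(\frac{0}{5} + \frac{5}{5}\right) \left(-1\right) = i \sqrt{6} \left(0 \cdot \frac{1}{5} + 5 \cdot \frac{1}{5}\right) \left(-1\right) = i \sqrt{6} \left(0 + 1\right) \left(-1\right) = i \sqrt{6} \cdot 1 \left(-1\right) = i \sqrt{6} \left(-1\right) = - i \sqrt{6}$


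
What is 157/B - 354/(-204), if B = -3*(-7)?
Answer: 6577/714 ≈ 9.2115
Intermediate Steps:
B = 21
157/B - 354/(-204) = 157/21 - 354/(-204) = 157*(1/21) - 354*(-1/204) = 157/21 + 59/34 = 6577/714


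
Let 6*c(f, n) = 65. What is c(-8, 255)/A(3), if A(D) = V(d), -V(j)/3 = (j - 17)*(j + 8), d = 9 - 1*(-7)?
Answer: 65/432 ≈ 0.15046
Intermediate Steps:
c(f, n) = 65/6 (c(f, n) = (⅙)*65 = 65/6)
d = 16 (d = 9 + 7 = 16)
V(j) = -3*(-17 + j)*(8 + j) (V(j) = -3*(j - 17)*(j + 8) = -3*(-17 + j)*(8 + j))
A(D) = 72 (A(D) = 408 - 3*16² + 27*16 = 408 - 3*256 + 432 = 408 - 768 + 432 = 72)
c(-8, 255)/A(3) = (65/6)/72 = (65/6)*(1/72) = 65/432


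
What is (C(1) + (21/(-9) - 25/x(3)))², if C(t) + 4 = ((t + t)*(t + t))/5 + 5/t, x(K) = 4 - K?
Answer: 146689/225 ≈ 651.95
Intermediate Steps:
C(t) = -4 + 5/t + 4*t²/5 (C(t) = -4 + (((t + t)*(t + t))/5 + 5/t) = -4 + (((2*t)*(2*t))*(⅕) + 5/t) = -4 + ((4*t²)*(⅕) + 5/t) = -4 + (4*t²/5 + 5/t) = -4 + (5/t + 4*t²/5) = -4 + 5/t + 4*t²/5)
(C(1) + (21/(-9) - 25/x(3)))² = ((-4 + 5/1 + (⅘)*1²) + (21/(-9) - 25/(4 - 1*3)))² = ((-4 + 5*1 + (⅘)*1) + (21*(-⅑) - 25/(4 - 3)))² = ((-4 + 5 + ⅘) + (-7/3 - 25/1))² = (9/5 + (-7/3 - 25*1))² = (9/5 + (-7/3 - 25))² = (9/5 - 82/3)² = (-383/15)² = 146689/225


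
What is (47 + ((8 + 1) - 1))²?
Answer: 3025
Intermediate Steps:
(47 + ((8 + 1) - 1))² = (47 + (9 - 1))² = (47 + 8)² = 55² = 3025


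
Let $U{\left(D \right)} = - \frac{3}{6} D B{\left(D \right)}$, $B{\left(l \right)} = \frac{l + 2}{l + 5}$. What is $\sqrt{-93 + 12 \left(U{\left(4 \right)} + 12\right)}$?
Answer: $\sqrt{35} \approx 5.9161$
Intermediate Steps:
$B{\left(l \right)} = \frac{2 + l}{5 + l}$
$U{\left(D \right)} = - \frac{D \left(2 + D\right)}{2 \left(5 + D\right)}$ ($U{\left(D \right)} = - \frac{3}{6} D \frac{2 + D}{5 + D} = \left(-3\right) \frac{1}{6} D \frac{2 + D}{5 + D} = - \frac{D}{2} \frac{2 + D}{5 + D} = - \frac{D \left(2 + D\right)}{2 \left(5 + D\right)}$)
$\sqrt{-93 + 12 \left(U{\left(4 \right)} + 12\right)} = \sqrt{-93 + 12 \left(\left(-1\right) 4 \frac{1}{10 + 2 \cdot 4} \left(2 + 4\right) + 12\right)} = \sqrt{-93 + 12 \left(\left(-1\right) 4 \frac{1}{10 + 8} \cdot 6 + 12\right)} = \sqrt{-93 + 12 \left(\left(-1\right) 4 \cdot \frac{1}{18} \cdot 6 + 12\right)} = \sqrt{-93 + 12 \left(- \frac{4}{3} + 12\right)} = \sqrt{-93 + 12 \cdot \frac{32}{3}} = \sqrt{-93 + 128} = \sqrt{35}$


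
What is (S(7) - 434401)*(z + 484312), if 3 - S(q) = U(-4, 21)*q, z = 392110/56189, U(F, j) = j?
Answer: -11825446502349510/56189 ≈ -2.1046e+11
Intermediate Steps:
z = 392110/56189 (z = 392110*(1/56189) = 392110/56189 ≈ 6.9784)
S(q) = 3 - 21*q
(S(7) - 434401)*(z + 484312) = ((3 - 21*7) - 434401)*(392110/56189 + 484312) = ((3 - 147) - 434401)*(27213399078/56189) = (-144 - 434401)*(27213399078/56189) = -434545*27213399078/56189 = -11825446502349510/56189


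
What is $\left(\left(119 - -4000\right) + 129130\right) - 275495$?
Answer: $-142246$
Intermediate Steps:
$\left(\left(119 - -4000\right) + 129130\right) - 275495 = \left(\left(119 + 4000\right) + 129130\right) - 275495 = \left(4119 + 129130\right) - 275495 = 133249 - 275495 = -142246$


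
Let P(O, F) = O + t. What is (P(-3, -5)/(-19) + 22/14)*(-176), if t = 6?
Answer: -33088/133 ≈ -248.78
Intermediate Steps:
P(O, F) = 6 + O (P(O, F) = O + 6 = 6 + O)
(P(-3, -5)/(-19) + 22/14)*(-176) = ((6 - 3)/(-19) + 22/14)*(-176) = (3*(-1/19) + 22*(1/14))*(-176) = (-3/19 + 11/7)*(-176) = (188/133)*(-176) = -33088/133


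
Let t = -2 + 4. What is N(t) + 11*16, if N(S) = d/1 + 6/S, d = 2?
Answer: 181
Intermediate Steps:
t = 2
N(S) = 2 + 6/S (N(S) = 2/1 + 6/S = 2*1 + 6/S = 2 + 6/S)
N(t) + 11*16 = (2 + 6/2) + 11*16 = (2 + 6*(1/2)) + 176 = (2 + 3) + 176 = 5 + 176 = 181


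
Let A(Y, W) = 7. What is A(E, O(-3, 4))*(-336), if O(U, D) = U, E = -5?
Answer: -2352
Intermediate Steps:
A(E, O(-3, 4))*(-336) = 7*(-336) = -2352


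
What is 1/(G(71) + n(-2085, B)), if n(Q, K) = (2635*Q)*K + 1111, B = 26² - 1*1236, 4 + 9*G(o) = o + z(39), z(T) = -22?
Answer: 1/3076627116 ≈ 3.2503e-10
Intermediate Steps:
G(o) = -26/9 + o/9 (G(o) = -4/9 + (o - 22)/9 = -4/9 + (-22 + o)/9 = -4/9 + (-22/9 + o/9) = -26/9 + o/9)
B = -560 (B = 676 - 1236 = -560)
n(Q, K) = 1111 + 2635*K*Q (n(Q, K) = 2635*K*Q + 1111 = 1111 + 2635*K*Q)
1/(G(71) + n(-2085, B)) = 1/((-26/9 + (⅑)*71) + (1111 + 2635*(-560)*(-2085))) = 1/((-26/9 + 71/9) + (1111 + 3076626000)) = 1/(5 + 3076627111) = 1/3076627116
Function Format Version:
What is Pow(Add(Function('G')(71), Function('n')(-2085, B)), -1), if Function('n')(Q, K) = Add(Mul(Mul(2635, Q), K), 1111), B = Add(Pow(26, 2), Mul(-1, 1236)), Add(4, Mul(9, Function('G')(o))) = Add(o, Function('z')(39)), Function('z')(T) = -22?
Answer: Rational(1, 3076627116) ≈ 3.2503e-10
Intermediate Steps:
Function('G')(o) = Add(Rational(-26, 9), Mul(Rational(1, 9), o)) (Function('G')(o) = Add(Rational(-4, 9), Mul(Rational(1, 9), Add(o, -22))) = Add(Rational(-4, 9), Mul(Rational(1, 9), Add(-22, o))) = Add(Rational(-4, 9), Add(Rational(-22, 9), Mul(Rational(1, 9), o))) = Add(Rational(-26, 9), Mul(Rational(1, 9), o)))
B = -560 (B = Add(676, -1236) = -560)
Function('n')(Q, K) = Add(1111, Mul(2635, K, Q)) (Function('n')(Q, K) = Add(Mul(2635, K, Q), 1111) = Add(1111, Mul(2635, K, Q)))
Pow(Add(Function('G')(71), Function('n')(-2085, B)), -1) = Pow(Add(Add(Rational(-26, 9), Mul(Rational(1, 9), 71)), Add(1111, Mul(2635, -560, -2085))), -1) = Pow(Add(Add(Rational(-26, 9), Rational(71, 9)), Add(1111, 3076626000)), -1) = Pow(Add(5, 3076627111), -1) = Pow(3076627116, -1) = Rational(1, 3076627116)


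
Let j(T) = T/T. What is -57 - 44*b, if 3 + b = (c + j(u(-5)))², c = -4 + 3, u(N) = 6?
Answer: 75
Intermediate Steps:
c = -1
j(T) = 1
b = -3 (b = -3 + (-1 + 1)² = -3 + 0² = -3 + 0 = -3)
-57 - 44*b = -57 - 44*(-3) = -57 + 132 = 75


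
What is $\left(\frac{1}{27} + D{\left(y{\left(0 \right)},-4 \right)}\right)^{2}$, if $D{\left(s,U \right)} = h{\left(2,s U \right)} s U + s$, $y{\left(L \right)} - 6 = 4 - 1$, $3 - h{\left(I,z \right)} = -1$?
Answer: $\frac{13278736}{729} \approx 18215.0$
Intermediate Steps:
$h{\left(I,z \right)} = 4$ ($h{\left(I,z \right)} = 3 - -1 = 3 + 1 = 4$)
$y{\left(L \right)} = 9$ ($y{\left(L \right)} = 6 + \left(4 - 1\right) = 6 + 3 = 9$)
$D{\left(s,U \right)} = s + 4 U s$ ($D{\left(s,U \right)} = 4 s U + s = 4 U s + s = s + 4 U s$)
$\left(\frac{1}{27} + D{\left(y{\left(0 \right)},-4 \right)}\right)^{2} = \left(\frac{1}{27} + 9 \left(1 + 4 \left(-4\right)\right)\right)^{2} = \left(\frac{1}{27} + 9 \left(1 - 16\right)\right)^{2} = \left(\frac{1}{27} + 9 \left(-15\right)\right)^{2} = \left(\frac{1}{27} - 135\right)^{2} = \left(- \frac{3644}{27}\right)^{2} = \frac{13278736}{729}$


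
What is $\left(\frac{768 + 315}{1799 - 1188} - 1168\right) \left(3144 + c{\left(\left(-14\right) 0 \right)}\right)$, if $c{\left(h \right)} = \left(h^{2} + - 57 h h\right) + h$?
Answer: $- \frac{2240304360}{611} \approx -3.6666 \cdot 10^{6}$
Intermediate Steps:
$c{\left(h \right)} = h - 56 h^{2}$ ($c{\left(h \right)} = \left(h^{2} - 57 h^{2}\right) + h = - 56 h^{2} + h = h - 56 h^{2}$)
$\left(\frac{768 + 315}{1799 - 1188} - 1168\right) \left(3144 + c{\left(\left(-14\right) 0 \right)}\right) = \left(\frac{768 + 315}{1799 - 1188} - 1168\right) \left(3144 + \left(-14\right) 0 \left(1 - 56 \left(\left(-14\right) 0\right)\right)\right) = \left(\frac{1083}{611} - 1168\right) \left(3144 + 0 \left(1 - 0\right)\right) = \left(1083 \cdot \frac{1}{611} - 1168\right) \left(3144 + 0 \left(1 + 0\right)\right) = \left(\frac{1083}{611} - 1168\right) \left(3144 + 0 \cdot 1\right) = - \frac{712565 \left(3144 + 0\right)}{611} = \left(- \frac{712565}{611}\right) 3144 = - \frac{2240304360}{611}$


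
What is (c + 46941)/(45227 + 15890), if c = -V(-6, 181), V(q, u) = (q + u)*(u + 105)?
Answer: -3109/61117 ≈ -0.050870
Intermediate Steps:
V(q, u) = (105 + u)*(q + u) (V(q, u) = (q + u)*(105 + u) = (105 + u)*(q + u))
c = -50050 (c = -(181² + 105*(-6) + 105*181 - 6*181) = -(32761 - 630 + 19005 - 1086) = -1*50050 = -50050)
(c + 46941)/(45227 + 15890) = (-50050 + 46941)/(45227 + 15890) = -3109/61117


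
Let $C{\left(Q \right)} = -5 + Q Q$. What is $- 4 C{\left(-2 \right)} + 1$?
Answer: $5$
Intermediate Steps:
$C{\left(Q \right)} = -5 + Q^{2}$
$- 4 C{\left(-2 \right)} + 1 = - 4 \left(-5 + \left(-2\right)^{2}\right) + 1 = - 4 \left(-5 + 4\right) + 1 = \left(-4\right) \left(-1\right) + 1 = 4 + 1 = 5$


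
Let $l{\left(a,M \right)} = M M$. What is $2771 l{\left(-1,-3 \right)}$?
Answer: $24939$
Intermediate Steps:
$l{\left(a,M \right)} = M^{2}$
$2771 l{\left(-1,-3 \right)} = 2771 \left(-3\right)^{2} = 2771 \cdot 9 = 24939$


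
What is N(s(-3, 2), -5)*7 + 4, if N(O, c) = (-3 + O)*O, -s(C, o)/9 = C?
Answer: 4540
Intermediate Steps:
s(C, o) = -9*C
N(O, c) = O*(-3 + O)
N(s(-3, 2), -5)*7 + 4 = ((-9*(-3))*(-3 - 9*(-3)))*7 + 4 = (27*(-3 + 27))*7 + 4 = (27*24)*7 + 4 = 648*7 + 4 = 4536 + 4 = 4540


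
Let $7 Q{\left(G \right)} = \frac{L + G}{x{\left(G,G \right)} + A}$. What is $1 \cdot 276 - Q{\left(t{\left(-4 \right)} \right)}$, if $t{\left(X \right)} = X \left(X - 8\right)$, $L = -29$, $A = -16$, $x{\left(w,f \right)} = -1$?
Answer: $\frac{32863}{119} \approx 276.16$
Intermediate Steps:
$t{\left(X \right)} = X \left(-8 + X\right)$
$Q{\left(G \right)} = \frac{29}{119} - \frac{G}{119}$ ($Q{\left(G \right)} = \frac{\left(-29 + G\right) \frac{1}{-1 - 16}}{7} = \frac{\left(-29 + G\right) \frac{1}{-17}}{7} = \frac{\left(-29 + G\right) \left(- \frac{1}{17}\right)}{7} = \frac{\frac{29}{17} - \frac{G}{17}}{7} = \frac{29}{119} - \frac{G}{119}$)
$1 \cdot 276 - Q{\left(t{\left(-4 \right)} \right)} = 1 \cdot 276 - \left(\frac{29}{119} - \frac{\left(-4\right) \left(-8 - 4\right)}{119}\right) = 276 - \left(\frac{29}{119} - \frac{\left(-4\right) \left(-12\right)}{119}\right) = 276 - \left(\frac{29}{119} - \frac{48}{119}\right) = 276 - - \frac{19}{119} = 276 + \frac{19}{119} = \frac{32863}{119}$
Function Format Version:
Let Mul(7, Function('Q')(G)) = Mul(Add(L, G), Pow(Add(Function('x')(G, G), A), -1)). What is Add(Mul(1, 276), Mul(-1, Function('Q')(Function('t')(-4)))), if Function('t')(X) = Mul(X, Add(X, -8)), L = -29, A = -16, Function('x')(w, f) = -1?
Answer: Rational(32863, 119) ≈ 276.16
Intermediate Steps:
Function('t')(X) = Mul(X, Add(-8, X))
Function('Q')(G) = Add(Rational(29, 119), Mul(Rational(-1, 119), G)) (Function('Q')(G) = Mul(Rational(1, 7), Mul(Add(-29, G), Pow(Add(-1, -16), -1))) = Mul(Rational(1, 7), Mul(Add(-29, G), Pow(-17, -1))) = Mul(Rational(1, 7), Mul(Add(-29, G), Rational(-1, 17))) = Mul(Rational(1, 7), Add(Rational(29, 17), Mul(Rational(-1, 17), G))) = Add(Rational(29, 119), Mul(Rational(-1, 119), G)))
Add(Mul(1, 276), Mul(-1, Function('Q')(Function('t')(-4)))) = Add(Mul(1, 276), Mul(-1, Add(Rational(29, 119), Mul(Rational(-1, 119), Mul(-4, Add(-8, -4)))))) = Add(276, Mul(-1, Add(Rational(29, 119), Mul(Rational(-1, 119), Mul(-4, -12))))) = Add(276, Mul(-1, Add(Rational(29, 119), Mul(Rational(-1, 119), 48)))) = Add(276, Mul(-1, Add(Rational(29, 119), Rational(-48, 119)))) = Add(276, Mul(-1, Rational(-19, 119))) = Add(276, Rational(19, 119)) = Rational(32863, 119)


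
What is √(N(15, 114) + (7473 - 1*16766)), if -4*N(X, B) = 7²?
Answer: I*√37221/2 ≈ 96.464*I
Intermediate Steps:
N(X, B) = -49/4 (N(X, B) = -¼*7² = -¼*49 = -49/4)
√(N(15, 114) + (7473 - 1*16766)) = √(-49/4 + (7473 - 1*16766)) = √(-49/4 + (7473 - 16766)) = √(-49/4 - 9293) = √(-37221/4) = I*√37221/2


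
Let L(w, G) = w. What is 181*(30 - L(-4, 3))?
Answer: 6154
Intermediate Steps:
181*(30 - L(-4, 3)) = 181*(30 - 1*(-4)) = 181*(30 + 4) = 181*34 = 6154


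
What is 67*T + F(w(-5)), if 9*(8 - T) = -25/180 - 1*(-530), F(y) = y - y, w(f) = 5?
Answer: -1104361/324 ≈ -3408.5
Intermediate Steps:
F(y) = 0
T = -16483/324 (T = 8 - (-25/180 - 1*(-530))/9 = 8 - (-25*1/180 + 530)/9 = 8 - (-5/36 + 530)/9 = 8 - ⅑*19075/36 = 8 - 19075/324 = -16483/324 ≈ -50.873)
67*T + F(w(-5)) = 67*(-16483/324) + 0 = -1104361/324 + 0 = -1104361/324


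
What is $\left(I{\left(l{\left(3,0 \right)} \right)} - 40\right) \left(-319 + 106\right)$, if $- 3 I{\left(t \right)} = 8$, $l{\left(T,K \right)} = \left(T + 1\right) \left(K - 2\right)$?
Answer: $9088$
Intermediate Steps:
$l{\left(T,K \right)} = \left(1 + T\right) \left(-2 + K\right)$
$I{\left(t \right)} = - \frac{8}{3}$ ($I{\left(t \right)} = \left(- \frac{1}{3}\right) 8 = - \frac{8}{3}$)
$\left(I{\left(l{\left(3,0 \right)} \right)} - 40\right) \left(-319 + 106\right) = \left(- \frac{8}{3} - 40\right) \left(-319 + 106\right) = \left(- \frac{128}{3}\right) \left(-213\right) = 9088$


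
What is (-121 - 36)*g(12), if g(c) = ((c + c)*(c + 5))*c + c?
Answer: -770556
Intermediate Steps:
g(c) = c + 2*c²*(5 + c) (g(c) = ((2*c)*(5 + c))*c + c = (2*c*(5 + c))*c + c = 2*c²*(5 + c) + c = c + 2*c²*(5 + c))
(-121 - 36)*g(12) = (-121 - 36)*(12*(1 + 2*12² + 10*12)) = -1884*(1 + 2*144 + 120) = -1884*(1 + 288 + 120) = -1884*409 = -157*4908 = -770556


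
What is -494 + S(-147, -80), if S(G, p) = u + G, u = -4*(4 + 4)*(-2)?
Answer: -577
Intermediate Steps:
u = 64 (u = -4*8*(-2) = -32*(-2) = 64)
S(G, p) = 64 + G
-494 + S(-147, -80) = -494 + (64 - 147) = -494 - 83 = -577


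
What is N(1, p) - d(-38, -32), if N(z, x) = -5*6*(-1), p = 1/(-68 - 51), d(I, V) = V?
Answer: 62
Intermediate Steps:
p = -1/119 (p = 1/(-119) = -1/119 ≈ -0.0084034)
N(z, x) = 30 (N(z, x) = -30*(-1) = 30)
N(1, p) - d(-38, -32) = 30 - 1*(-32) = 30 + 32 = 62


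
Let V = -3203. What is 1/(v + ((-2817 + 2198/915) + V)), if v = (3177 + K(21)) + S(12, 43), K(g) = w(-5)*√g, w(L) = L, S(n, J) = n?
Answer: -2368172805/6698168876764 + 4186125*√21/6698168876764 ≈ -0.00035069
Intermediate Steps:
K(g) = -5*√g
v = 3189 - 5*√21 (v = (3177 - 5*√21) + 12 = 3189 - 5*√21 ≈ 3166.1)
1/(v + ((-2817 + 2198/915) + V)) = 1/((3189 - 5*√21) + ((-2817 + 2198/915) - 3203)) = 1/((3189 - 5*√21) + (-2575357/915 - 3203)) = 1/((3189 - 5*√21) - 5506102/915) = 1/(-2588167/915 - 5*√21)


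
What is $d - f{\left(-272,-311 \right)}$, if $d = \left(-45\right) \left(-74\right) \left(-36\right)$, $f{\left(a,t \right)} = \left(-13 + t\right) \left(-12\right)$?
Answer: $-123768$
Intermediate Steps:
$f{\left(a,t \right)} = 156 - 12 t$
$d = -119880$ ($d = 3330 \left(-36\right) = -119880$)
$d - f{\left(-272,-311 \right)} = -119880 - \left(156 - -3732\right) = -119880 - \left(156 + 3732\right) = -119880 - 3888 = -123768$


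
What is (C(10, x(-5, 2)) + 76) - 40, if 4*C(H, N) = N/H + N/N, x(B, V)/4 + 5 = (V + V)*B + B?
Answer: 133/4 ≈ 33.250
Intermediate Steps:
x(B, V) = -20 + 4*B + 8*B*V (x(B, V) = -20 + 4*((V + V)*B + B) = -20 + 4*((2*V)*B + B) = -20 + 4*(2*B*V + B) = -20 + 4*(B + 2*B*V) = -20 + (4*B + 8*B*V) = -20 + 4*B + 8*B*V)
C(H, N) = 1/4 + N/(4*H) (C(H, N) = (N/H + N/N)/4 = (N/H + 1)/4 = (1 + N/H)/4 = 1/4 + N/(4*H))
(C(10, x(-5, 2)) + 76) - 40 = ((1/4)*(10 + (-20 + 4*(-5) + 8*(-5)*2))/10 + 76) - 40 = ((1/4)*(1/10)*(10 + (-20 - 20 - 80)) + 76) - 40 = ((1/4)*(1/10)*(10 - 120) + 76) - 40 = ((1/4)*(1/10)*(-110) + 76) - 40 = (-11/4 + 76) - 40 = 293/4 - 40 = 133/4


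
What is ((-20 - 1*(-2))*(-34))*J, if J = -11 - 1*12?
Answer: -14076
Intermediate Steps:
J = -23 (J = -11 - 12 = -23)
((-20 - 1*(-2))*(-34))*J = ((-20 - 1*(-2))*(-34))*(-23) = ((-20 + 2)*(-34))*(-23) = -18*(-34)*(-23) = 612*(-23) = -14076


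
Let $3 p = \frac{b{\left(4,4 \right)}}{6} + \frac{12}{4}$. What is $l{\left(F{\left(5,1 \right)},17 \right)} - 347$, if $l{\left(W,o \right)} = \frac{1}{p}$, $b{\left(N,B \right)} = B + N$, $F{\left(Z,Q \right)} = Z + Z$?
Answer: $- \frac{4502}{13} \approx -346.31$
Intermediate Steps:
$F{\left(Z,Q \right)} = 2 Z$
$p = \frac{13}{9}$ ($p = \frac{\frac{4 + 4}{6} + \frac{12}{4}}{3} = \frac{8 \cdot \frac{1}{6} + 12 \cdot \frac{1}{4}}{3} = \frac{\frac{4}{3} + 3}{3} = \frac{1}{3} \cdot \frac{13}{3} = \frac{13}{9} \approx 1.4444$)
$l{\left(W,o \right)} = \frac{9}{13}$ ($l{\left(W,o \right)} = \frac{1}{\frac{13}{9}} = \frac{9}{13}$)
$l{\left(F{\left(5,1 \right)},17 \right)} - 347 = \frac{9}{13} - 347 = - \frac{4502}{13}$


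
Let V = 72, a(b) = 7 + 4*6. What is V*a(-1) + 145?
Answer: 2377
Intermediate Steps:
a(b) = 31 (a(b) = 7 + 24 = 31)
V*a(-1) + 145 = 72*31 + 145 = 2232 + 145 = 2377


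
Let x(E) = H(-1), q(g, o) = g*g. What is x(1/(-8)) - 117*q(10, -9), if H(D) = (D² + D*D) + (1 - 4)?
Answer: -11701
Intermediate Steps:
H(D) = -3 + 2*D² (H(D) = (D² + D²) - 3 = 2*D² - 3 = -3 + 2*D²)
q(g, o) = g²
x(E) = -1 (x(E) = -3 + 2*(-1)² = -3 + 2*1 = -3 + 2 = -1)
x(1/(-8)) - 117*q(10, -9) = -1 - 117*10² = -1 - 117*100 = -1 - 11700 = -11701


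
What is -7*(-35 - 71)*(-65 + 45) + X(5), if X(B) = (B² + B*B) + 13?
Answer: -14777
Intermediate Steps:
X(B) = 13 + 2*B² (X(B) = (B² + B²) + 13 = 2*B² + 13 = 13 + 2*B²)
-7*(-35 - 71)*(-65 + 45) + X(5) = -7*(-35 - 71)*(-65 + 45) + (13 + 2*5²) = -(-742)*(-20) + (13 + 2*25) = -7*2120 + (13 + 50) = -14840 + 63 = -14777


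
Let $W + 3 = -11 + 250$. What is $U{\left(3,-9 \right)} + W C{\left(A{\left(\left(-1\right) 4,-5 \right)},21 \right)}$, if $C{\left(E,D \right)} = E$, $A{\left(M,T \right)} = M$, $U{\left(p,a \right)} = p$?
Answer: $-941$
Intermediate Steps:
$W = 236$ ($W = -3 + \left(-11 + 250\right) = -3 + 239 = 236$)
$U{\left(3,-9 \right)} + W C{\left(A{\left(\left(-1\right) 4,-5 \right)},21 \right)} = 3 + 236 \left(\left(-1\right) 4\right) = 3 + 236 \left(-4\right) = 3 - 944 = -941$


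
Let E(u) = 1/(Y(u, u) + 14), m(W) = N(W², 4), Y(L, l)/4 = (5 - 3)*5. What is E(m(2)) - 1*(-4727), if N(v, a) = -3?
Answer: 255259/54 ≈ 4727.0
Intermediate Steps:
Y(L, l) = 40 (Y(L, l) = 4*((5 - 3)*5) = 4*(2*5) = 4*10 = 40)
m(W) = -3
E(u) = 1/54 (E(u) = 1/(40 + 14) = 1/54)
E(m(2)) - 1*(-4727) = 1/54 - 1*(-4727) = 1/54 + 4727 = 255259/54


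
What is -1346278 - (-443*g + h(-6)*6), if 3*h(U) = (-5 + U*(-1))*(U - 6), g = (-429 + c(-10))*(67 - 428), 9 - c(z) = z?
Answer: 64222176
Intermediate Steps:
c(z) = 9 - z
g = 148010 (g = (-429 + (9 - 1*(-10)))*(67 - 428) = (-429 + (9 + 10))*(-361) = (-429 + 19)*(-361) = -410*(-361) = 148010)
h(U) = (-6 + U)*(-5 - U)/3 (h(U) = ((-5 + U*(-1))*(U - 6))/3 = ((-5 - U)*(-6 + U))/3 = ((-6 + U)*(-5 - U))/3 = (-6 + U)*(-5 - U)/3)
-1346278 - (-443*g + h(-6)*6) = -1346278 - (-443*148010 + (10 - ⅓*(-6)² + (⅓)*(-6))*6) = -1346278 - (-65568430 + (10 - ⅓*36 - 2)*6) = -1346278 - (-65568430 + (10 - 12 - 2)*6) = -1346278 - (-65568430 - 4*6) = -1346278 - (-65568430 - 24) = -1346278 - 1*(-65568454) = -1346278 + 65568454 = 64222176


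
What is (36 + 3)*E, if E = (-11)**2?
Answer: 4719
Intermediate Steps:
E = 121
(36 + 3)*E = (36 + 3)*121 = 39*121 = 4719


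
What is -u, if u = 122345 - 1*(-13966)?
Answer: -136311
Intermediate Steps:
u = 136311 (u = 122345 + 13966 = 136311)
-u = -1*136311 = -136311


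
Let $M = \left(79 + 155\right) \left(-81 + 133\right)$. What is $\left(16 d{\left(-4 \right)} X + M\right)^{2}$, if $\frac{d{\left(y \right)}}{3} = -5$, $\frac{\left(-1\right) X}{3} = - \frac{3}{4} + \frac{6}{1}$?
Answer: $254338704$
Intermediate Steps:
$X = - \frac{63}{4}$ ($X = - 3 \left(- \frac{3}{4} + \frac{6}{1}\right) = - 3 \left(\left(-3\right) \frac{1}{4} + 6 \cdot 1\right) = - 3 \left(- \frac{3}{4} + 6\right) = \left(-3\right) \frac{21}{4} = - \frac{63}{4} \approx -15.75$)
$d{\left(y \right)} = -15$ ($d{\left(y \right)} = 3 \left(-5\right) = -15$)
$M = 12168$ ($M = 234 \cdot 52 = 12168$)
$\left(16 d{\left(-4 \right)} X + M\right)^{2} = \left(16 \left(\left(-15\right) \left(- \frac{63}{4}\right)\right) + 12168\right)^{2} = \left(16 \cdot \frac{945}{4} + 12168\right)^{2} = \left(3780 + 12168\right)^{2} = 15948^{2} = 254338704$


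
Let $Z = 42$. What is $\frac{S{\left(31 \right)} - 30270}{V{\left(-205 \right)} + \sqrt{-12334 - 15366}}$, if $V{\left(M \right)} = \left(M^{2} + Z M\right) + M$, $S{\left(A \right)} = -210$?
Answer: $- \frac{5061204}{5514659} + \frac{1524 i \sqrt{277}}{5514659} \approx -0.91777 + 0.0045995 i$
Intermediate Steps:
$V{\left(M \right)} = M^{2} + 43 M$ ($V{\left(M \right)} = \left(M^{2} + 42 M\right) + M = M^{2} + 43 M$)
$\frac{S{\left(31 \right)} - 30270}{V{\left(-205 \right)} + \sqrt{-12334 - 15366}} = \frac{-210 - 30270}{- 205 \left(43 - 205\right) + \sqrt{-12334 - 15366}} = - \frac{30480}{\left(-205\right) \left(-162\right) + \sqrt{-27700}} = - \frac{30480}{33210 + 10 i \sqrt{277}}$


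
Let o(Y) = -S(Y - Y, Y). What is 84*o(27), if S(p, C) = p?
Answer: 0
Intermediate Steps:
o(Y) = 0 (o(Y) = -(Y - Y) = -1*0 = 0)
84*o(27) = 84*0 = 0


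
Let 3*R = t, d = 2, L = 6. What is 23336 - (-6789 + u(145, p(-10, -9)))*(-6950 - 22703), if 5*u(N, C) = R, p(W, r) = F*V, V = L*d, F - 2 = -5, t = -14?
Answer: -3019778357/15 ≈ -2.0132e+8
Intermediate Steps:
F = -3 (F = 2 - 5 = -3)
V = 12 (V = 6*2 = 12)
R = -14/3 (R = (1/3)*(-14) = -14/3 ≈ -4.6667)
p(W, r) = -36 (p(W, r) = -3*12 = -36)
u(N, C) = -14/15 (u(N, C) = (1/5)*(-14/3) = -14/15)
23336 - (-6789 + u(145, p(-10, -9)))*(-6950 - 22703) = 23336 - (-6789 - 14/15)*(-6950 - 22703) = 23336 - (-101849)*(-29653)/15 = 23336 - 1*3020128397/15 = 23336 - 3020128397/15 = -3019778357/15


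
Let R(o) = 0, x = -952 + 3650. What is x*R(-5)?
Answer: 0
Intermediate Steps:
x = 2698
x*R(-5) = 2698*0 = 0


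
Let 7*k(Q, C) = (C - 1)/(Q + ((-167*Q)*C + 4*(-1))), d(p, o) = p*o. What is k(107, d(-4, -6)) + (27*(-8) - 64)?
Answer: -840355903/3001271 ≈ -280.00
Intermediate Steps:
d(p, o) = o*p
k(Q, C) = (-1 + C)/(7*(-4 + Q - 167*C*Q)) (k(Q, C) = ((C - 1)/(Q + ((-167*Q)*C + 4*(-1))))/7 = ((-1 + C)/(Q + (-167*C*Q - 4)))/7 = ((-1 + C)/(Q + (-4 - 167*C*Q)))/7 = ((-1 + C)/(-4 + Q - 167*C*Q))/7 = (-1 + C)/(7*(-4 + Q - 167*C*Q)))
k(107, d(-4, -6)) + (27*(-8) - 64) = (1 - (-6)*(-4))/(7*(4 - 1*107 + 167*(-6*(-4))*107)) + (27*(-8) - 64) = (1 - 1*24)/(7*(4 - 107 + 167*24*107)) + (-216 - 64) = (1 - 24)/(7*(4 - 107 + 428856)) - 280 = (⅐)*(-23)/428753 - 280 = (⅐)*(1/428753)*(-23) - 280 = -23/3001271 - 280 = -840355903/3001271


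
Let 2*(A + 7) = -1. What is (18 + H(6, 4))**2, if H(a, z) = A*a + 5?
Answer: 484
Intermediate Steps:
A = -15/2 (A = -7 + (1/2)*(-1) = -7 - 1/2 = -15/2 ≈ -7.5000)
H(a, z) = 5 - 15*a/2 (H(a, z) = -15*a/2 + 5 = 5 - 15*a/2)
(18 + H(6, 4))**2 = (18 + (5 - 15/2*6))**2 = (18 + (5 - 45))**2 = (18 - 40)**2 = (-22)**2 = 484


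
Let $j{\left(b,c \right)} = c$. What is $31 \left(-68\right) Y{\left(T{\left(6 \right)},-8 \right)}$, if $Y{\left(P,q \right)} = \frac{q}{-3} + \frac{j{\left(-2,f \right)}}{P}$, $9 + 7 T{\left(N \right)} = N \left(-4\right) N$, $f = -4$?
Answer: $- \frac{54064}{9} \approx -6007.1$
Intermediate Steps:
$T{\left(N \right)} = - \frac{9}{7} - \frac{4 N^{2}}{7}$ ($T{\left(N \right)} = - \frac{9}{7} + \frac{N \left(-4\right) N}{7} = - \frac{9}{7} + \frac{- 4 N N}{7} = - \frac{9}{7} + \frac{\left(-4\right) N^{2}}{7} = - \frac{9}{7} - \frac{4 N^{2}}{7}$)
$Y{\left(P,q \right)} = - \frac{4}{P} - \frac{q}{3}$ ($Y{\left(P,q \right)} = \frac{q}{-3} - \frac{4}{P} = q \left(- \frac{1}{3}\right) - \frac{4}{P} = - \frac{q}{3} - \frac{4}{P} = - \frac{4}{P} - \frac{q}{3}$)
$31 \left(-68\right) Y{\left(T{\left(6 \right)},-8 \right)} = 31 \left(-68\right) \left(- \frac{4}{- \frac{9}{7} - \frac{4 \cdot 6^{2}}{7}} - - \frac{8}{3}\right) = - 2108 \left(- \frac{4}{- \frac{9}{7} - \frac{144}{7}} + \frac{8}{3}\right) = - 2108 \left(- \frac{4}{- \frac{153}{7}} + \frac{8}{3}\right) = - 2108 \left(\left(-4\right) \left(- \frac{7}{153}\right) + \frac{8}{3}\right) = - 2108 \left(\frac{28}{153} + \frac{8}{3}\right) = \left(-2108\right) \frac{436}{153} = - \frac{54064}{9}$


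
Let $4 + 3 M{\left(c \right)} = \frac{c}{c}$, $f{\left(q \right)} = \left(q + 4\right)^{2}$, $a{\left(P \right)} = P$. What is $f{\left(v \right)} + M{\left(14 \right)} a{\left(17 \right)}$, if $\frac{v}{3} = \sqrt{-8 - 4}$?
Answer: $-109 + 48 i \sqrt{3} \approx -109.0 + 83.138 i$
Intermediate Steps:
$v = 6 i \sqrt{3}$ ($v = 3 \sqrt{-8 - 4} = 3 \sqrt{-12} = 3 \cdot 2 i \sqrt{3} = 6 i \sqrt{3} \approx 10.392 i$)
$f{\left(q \right)} = \left(4 + q\right)^{2}$
$M{\left(c \right)} = -1$ ($M{\left(c \right)} = - \frac{4}{3} + \frac{c \frac{1}{c}}{3} = - \frac{4}{3} + \frac{1}{3} \cdot 1 = - \frac{4}{3} + \frac{1}{3} = -1$)
$f{\left(v \right)} + M{\left(14 \right)} a{\left(17 \right)} = \left(4 + 6 i \sqrt{3}\right)^{2} - 17 = -17 + \left(4 + 6 i \sqrt{3}\right)^{2}$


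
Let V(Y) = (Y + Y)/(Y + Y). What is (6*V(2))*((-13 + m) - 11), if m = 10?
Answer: -84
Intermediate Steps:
V(Y) = 1 (V(Y) = (2*Y)/((2*Y)) = (2*Y)*(1/(2*Y)) = 1)
(6*V(2))*((-13 + m) - 11) = (6*1)*((-13 + 10) - 11) = 6*(-3 - 11) = 6*(-14) = -84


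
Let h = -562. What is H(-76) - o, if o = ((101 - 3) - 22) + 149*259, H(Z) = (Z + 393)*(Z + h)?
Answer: -240913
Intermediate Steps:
H(Z) = (-562 + Z)*(393 + Z) (H(Z) = (Z + 393)*(Z - 562) = (393 + Z)*(-562 + Z) = (-562 + Z)*(393 + Z))
o = 38667 (o = (98 - 22) + 38591 = 76 + 38591 = 38667)
H(-76) - o = (-220866 + (-76)² - 169*(-76)) - 1*38667 = (-220866 + 5776 + 12844) - 38667 = -202246 - 38667 = -240913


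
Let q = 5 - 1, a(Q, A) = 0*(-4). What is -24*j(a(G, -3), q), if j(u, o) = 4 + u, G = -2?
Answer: -96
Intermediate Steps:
a(Q, A) = 0
q = 4
-24*j(a(G, -3), q) = -24*(4 + 0) = -24*4 = -96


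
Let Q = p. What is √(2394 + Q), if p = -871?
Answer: √1523 ≈ 39.026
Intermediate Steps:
Q = -871
√(2394 + Q) = √(2394 - 871) = √1523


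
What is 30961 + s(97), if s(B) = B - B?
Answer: 30961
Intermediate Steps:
s(B) = 0
30961 + s(97) = 30961 + 0 = 30961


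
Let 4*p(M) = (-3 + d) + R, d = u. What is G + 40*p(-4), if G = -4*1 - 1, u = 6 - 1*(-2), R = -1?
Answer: 35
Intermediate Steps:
u = 8 (u = 6 + 2 = 8)
d = 8
p(M) = 1 (p(M) = ((-3 + 8) - 1)/4 = (5 - 1)/4 = (¼)*4 = 1)
G = -5 (G = -4 - 1 = -5)
G + 40*p(-4) = -5 + 40*1 = -5 + 40 = 35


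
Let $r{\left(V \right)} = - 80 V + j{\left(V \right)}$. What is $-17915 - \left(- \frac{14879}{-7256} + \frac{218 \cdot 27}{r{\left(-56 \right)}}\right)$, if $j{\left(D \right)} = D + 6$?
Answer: $- \frac{287984907993}{16072040} \approx -17918.0$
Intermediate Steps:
$j{\left(D \right)} = 6 + D$
$r{\left(V \right)} = 6 - 79 V$ ($r{\left(V \right)} = - 80 V + \left(6 + V\right) = 6 - 79 V$)
$-17915 - \left(- \frac{14879}{-7256} + \frac{218 \cdot 27}{r{\left(-56 \right)}}\right) = -17915 - \left(- \frac{14879}{-7256} + \frac{218 \cdot 27}{6 - -4424}\right) = -17915 - \left(\left(-14879\right) \left(- \frac{1}{7256}\right) + \frac{5886}{6 + 4424}\right) = -17915 - \left(\frac{14879}{7256} + \frac{5886}{4430}\right) = -17915 - \left(\frac{14879}{7256} + 5886 \cdot \frac{1}{4430}\right) = -17915 - \left(\frac{14879}{7256} + \frac{2943}{2215}\right) = -17915 - \frac{54311393}{16072040} = - \frac{287984907993}{16072040}$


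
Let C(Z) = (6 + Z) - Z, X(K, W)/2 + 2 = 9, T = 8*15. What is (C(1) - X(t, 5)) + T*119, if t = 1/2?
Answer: 14272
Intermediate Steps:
T = 120
t = 1/2 ≈ 0.50000
X(K, W) = 14 (X(K, W) = -4 + 2*9 = -4 + 18 = 14)
C(Z) = 6
(C(1) - X(t, 5)) + T*119 = (6 - 1*14) + 120*119 = (6 - 14) + 14280 = -8 + 14280 = 14272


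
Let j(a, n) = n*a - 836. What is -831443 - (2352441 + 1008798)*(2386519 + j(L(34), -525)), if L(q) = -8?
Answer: -8032968776480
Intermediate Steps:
j(a, n) = -836 + a*n (j(a, n) = a*n - 836 = -836 + a*n)
-831443 - (2352441 + 1008798)*(2386519 + j(L(34), -525)) = -831443 - (2352441 + 1008798)*(2386519 + (-836 - 8*(-525))) = -831443 - 3361239*(2386519 + (-836 + 4200)) = -831443 - 3361239*(2386519 + 3364) = -831443 - 3361239*2389883 = -831443 - 1*8032967945037 = -831443 - 8032967945037 = -8032968776480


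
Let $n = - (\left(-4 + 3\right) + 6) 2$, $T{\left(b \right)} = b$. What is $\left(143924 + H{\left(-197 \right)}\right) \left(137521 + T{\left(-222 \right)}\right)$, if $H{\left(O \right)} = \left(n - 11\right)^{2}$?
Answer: $19821170135$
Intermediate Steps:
$n = -10$ ($n = - (-1 + 6) 2 = \left(-1\right) 5 \cdot 2 = \left(-5\right) 2 = -10$)
$H{\left(O \right)} = 441$ ($H{\left(O \right)} = \left(-10 - 11\right)^{2} = \left(-21\right)^{2} = 441$)
$\left(143924 + H{\left(-197 \right)}\right) \left(137521 + T{\left(-222 \right)}\right) = \left(143924 + 441\right) \left(137521 - 222\right) = 144365 \cdot 137299 = 19821170135$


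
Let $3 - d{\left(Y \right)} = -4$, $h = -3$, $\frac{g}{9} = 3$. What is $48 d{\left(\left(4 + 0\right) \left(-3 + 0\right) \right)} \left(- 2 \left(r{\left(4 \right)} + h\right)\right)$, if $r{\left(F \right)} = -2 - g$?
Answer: $21504$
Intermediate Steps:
$g = 27$ ($g = 9 \cdot 3 = 27$)
$d{\left(Y \right)} = 7$ ($d{\left(Y \right)} = 3 - -4 = 3 + 4 = 7$)
$r{\left(F \right)} = -29$ ($r{\left(F \right)} = -2 - 27 = -29$)
$48 d{\left(\left(4 + 0\right) \left(-3 + 0\right) \right)} \left(- 2 \left(r{\left(4 \right)} + h\right)\right) = 48 \cdot 7 \left(- 2 \left(-29 - 3\right)\right) = 336 \left(\left(-2\right) \left(-32\right)\right) = 336 \cdot 64 = 21504$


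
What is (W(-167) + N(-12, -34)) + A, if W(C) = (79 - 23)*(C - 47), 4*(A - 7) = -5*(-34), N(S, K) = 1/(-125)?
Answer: -2983627/250 ≈ -11935.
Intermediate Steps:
N(S, K) = -1/125
A = 99/2 (A = 7 + (-5*(-34))/4 = 7 + (1/4)*170 = 7 + 85/2 = 99/2 ≈ 49.500)
W(C) = -2632 + 56*C (W(C) = 56*(-47 + C) = -2632 + 56*C)
(W(-167) + N(-12, -34)) + A = ((-2632 + 56*(-167)) - 1/125) + 99/2 = ((-2632 - 9352) - 1/125) + 99/2 = (-11984 - 1/125) + 99/2 = -1498001/125 + 99/2 = -2983627/250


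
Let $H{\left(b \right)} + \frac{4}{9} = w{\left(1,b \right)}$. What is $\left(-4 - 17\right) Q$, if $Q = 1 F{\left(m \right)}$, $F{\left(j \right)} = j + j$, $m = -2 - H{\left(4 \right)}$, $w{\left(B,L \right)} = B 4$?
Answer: $\frac{700}{3} \approx 233.33$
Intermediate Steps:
$w{\left(B,L \right)} = 4 B$
$H{\left(b \right)} = \frac{32}{9}$ ($H{\left(b \right)} = - \frac{4}{9} + 4 \cdot 1 = - \frac{4}{9} + 4 = \frac{32}{9}$)
$m = - \frac{50}{9}$ ($m = -2 - \frac{32}{9} = - \frac{50}{9} \approx -5.5556$)
$F{\left(j \right)} = 2 j$
$Q = - \frac{100}{9}$ ($Q = 1 \cdot 2 \left(- \frac{50}{9}\right) = 1 \left(- \frac{100}{9}\right) = - \frac{100}{9} \approx -11.111$)
$\left(-4 - 17\right) Q = \left(-4 - 17\right) \left(- \frac{100}{9}\right) = \left(-21\right) \left(- \frac{100}{9}\right) = \frac{700}{3}$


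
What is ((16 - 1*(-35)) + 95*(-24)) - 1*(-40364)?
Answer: 38135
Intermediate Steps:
((16 - 1*(-35)) + 95*(-24)) - 1*(-40364) = ((16 + 35) - 2280) + 40364 = (51 - 2280) + 40364 = -2229 + 40364 = 38135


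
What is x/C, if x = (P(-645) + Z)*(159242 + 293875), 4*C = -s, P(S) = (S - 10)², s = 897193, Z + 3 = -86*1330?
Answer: -570278556456/897193 ≈ -6.3563e+5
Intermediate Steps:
Z = -114383 (Z = -3 - 86*1330 = -3 - 114380 = -114383)
P(S) = (-10 + S)²
C = -897193/4 (C = (-1*897193)/4 = (¼)*(-897193) = -897193/4 ≈ -2.2430e+5)
x = 142569639114 (x = ((-10 - 645)² - 114383)*(159242 + 293875) = ((-655)² - 114383)*453117 = (429025 - 114383)*453117 = 314642*453117 = 142569639114)
x/C = 142569639114/(-897193/4) = 142569639114*(-4/897193) = -570278556456/897193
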